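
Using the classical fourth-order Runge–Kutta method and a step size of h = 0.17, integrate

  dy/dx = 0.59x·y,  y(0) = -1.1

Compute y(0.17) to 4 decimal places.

-1.1094

RK4: k1 = f(x_n, y_n); k2 = f(x_n + h/2, y_n + (h/2)·k1); k3 = f(x_n + h/2, y_n + (h/2)·k2); k4 = f(x_n + h, y_n + h·k3); y_{n+1} = y_n + (h/6)·(k1 + 2k2 + 2k3 + k4).
x=0.000000, y=-1.100000:
  k1 = f(0.000000, -1.100000) = 0.000000
  k2 = f(0.085000, -1.100000) = -0.055165
  k3 = f(0.085000, -1.104689) = -0.055400
  k4 = f(0.170000, -1.109418) = -0.111275
  y ← -1.100000 + (0.17/6)·(k1 + 2k2 + 2k3 + k4) = -1.109418
y(0.17) ≈ -1.1094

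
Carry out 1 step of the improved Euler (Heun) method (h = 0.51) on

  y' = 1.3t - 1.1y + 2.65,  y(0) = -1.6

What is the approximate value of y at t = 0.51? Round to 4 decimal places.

0.1873

Heun: k1 = f(t_n, y_n); k2 = f(t_n + h, y_n + h·k1); y_{n+1} = y_n + (h/2)·(k1 + k2).
t=0.000000, y=-1.600000:
  k1 = f(0.000000, -1.600000) = 4.410000
  k2 = f(0.510000, 0.649100) = 2.598990
  y ← -1.600000 + (0.51/2)·(4.410000 + 2.598990) = 0.187292
y(0.51) ≈ 0.1873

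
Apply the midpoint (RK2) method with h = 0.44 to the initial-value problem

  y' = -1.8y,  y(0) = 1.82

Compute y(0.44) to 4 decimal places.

Midpoint: k1 = f(t_n, y_n); k2 = f(t_n + h/2, y_n + (h/2)·k1); y_{n+1} = y_n + h·k2.
t=0.000000, y=1.820000:
  k1 = f(0.000000, 1.820000) = -3.276000
  k2 = f(0.220000, 1.099280) = -1.978704
  y ← 1.820000 + 0.44·(-1.978704) = 0.949370
y(0.44) ≈ 0.9494

0.9494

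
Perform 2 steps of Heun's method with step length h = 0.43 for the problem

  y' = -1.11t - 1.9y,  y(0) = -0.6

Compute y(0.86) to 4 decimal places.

-0.4373

Heun: k1 = f(t_n, y_n); k2 = f(t_n + h, y_n + h·k1); y_{n+1} = y_n + (h/2)·(k1 + k2).
t=0.000000, y=-0.600000:
  k1 = f(0.000000, -0.600000) = 1.140000
  k2 = f(0.430000, -0.109800) = -0.268680
  y ← -0.600000 + (0.43/2)·(1.140000 + (-0.268680)) = -0.412666
t=0.430000, y=-0.412666:
  k1 = f(0.430000, -0.412666) = 0.306766
  k2 = f(0.860000, -0.280757) = -0.421162
  y ← -0.412666 + (0.43/2)·(0.306766 + (-0.421162)) = -0.437261
y(0.86) ≈ -0.4373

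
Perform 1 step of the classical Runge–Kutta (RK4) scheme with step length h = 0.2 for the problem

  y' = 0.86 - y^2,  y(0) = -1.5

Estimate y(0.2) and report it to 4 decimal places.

-1.8904

RK4: k1 = f(s_n, y_n); k2 = f(s_n + h/2, y_n + (h/2)·k1); k3 = f(s_n + h/2, y_n + (h/2)·k2); k4 = f(s_n + h, y_n + h·k3); y_{n+1} = y_n + (h/6)·(k1 + 2k2 + 2k3 + k4).
s=0.000000, y=-1.500000:
  k1 = f(0.000000, -1.500000) = -1.390000
  k2 = f(0.100000, -1.639000) = -1.826321
  k3 = f(0.100000, -1.682632) = -1.971251
  k4 = f(0.200000, -1.894250) = -2.728184
  y ← -1.500000 + (0.2/6)·(k1 + 2k2 + 2k3 + k4) = -1.890444
y(0.2) ≈ -1.8904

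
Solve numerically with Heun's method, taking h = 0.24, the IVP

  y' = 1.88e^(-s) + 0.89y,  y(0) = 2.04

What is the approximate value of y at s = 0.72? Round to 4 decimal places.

5.2638

Heun: k1 = f(s_n, y_n); k2 = f(s_n + h, y_n + h·k1); y_{n+1} = y_n + (h/2)·(k1 + k2).
s=0.000000, y=2.040000:
  k1 = f(0.000000, 2.040000) = 3.695600
  k2 = f(0.240000, 2.926944) = 4.083841
  y ← 2.040000 + (0.24/2)·(3.695600 + 4.083841) = 2.973533
s=0.240000, y=2.973533:
  k1 = f(0.240000, 2.973533) = 4.125305
  k2 = f(0.480000, 3.963606) = 4.690922
  y ← 2.973533 + (0.24/2)·(4.125305 + 4.690922) = 4.031480
s=0.480000, y=4.031480:
  k1 = f(0.480000, 4.031480) = 4.751330
  k2 = f(0.720000, 5.171799) = 5.517996
  y ← 4.031480 + (0.24/2)·(4.751330 + 5.517996) = 5.263799
y(0.72) ≈ 5.2638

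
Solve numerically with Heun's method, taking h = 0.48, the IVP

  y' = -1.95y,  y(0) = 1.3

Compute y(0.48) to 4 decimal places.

0.6527

Heun: k1 = f(s_n, y_n); k2 = f(s_n + h, y_n + h·k1); y_{n+1} = y_n + (h/2)·(k1 + k2).
s=0.000000, y=1.300000:
  k1 = f(0.000000, 1.300000) = -2.535000
  k2 = f(0.480000, 0.083200) = -0.162240
  y ← 1.300000 + (0.48/2)·(-2.535000 + (-0.162240)) = 0.652662
y(0.48) ≈ 0.6527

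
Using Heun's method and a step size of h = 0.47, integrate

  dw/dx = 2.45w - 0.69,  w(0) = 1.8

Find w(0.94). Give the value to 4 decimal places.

Heun: k1 = f(x_n, w_n); k2 = f(x_n + h, w_n + h·k1); w_{n+1} = w_n + (h/2)·(k1 + k2).
x=0.000000, w=1.800000:
  k1 = f(0.000000, 1.800000) = 3.720000
  k2 = f(0.470000, 3.548400) = 8.003580
  w ← 1.800000 + (0.47/2)·(3.720000 + 8.003580) = 4.555041
x=0.470000, w=4.555041:
  k1 = f(0.470000, 4.555041) = 10.469851
  k2 = f(0.940000, 9.475871) = 22.525885
  w ← 4.555041 + (0.47/2)·(10.469851 + 22.525885) = 12.309039
w(0.94) ≈ 12.3090

12.3090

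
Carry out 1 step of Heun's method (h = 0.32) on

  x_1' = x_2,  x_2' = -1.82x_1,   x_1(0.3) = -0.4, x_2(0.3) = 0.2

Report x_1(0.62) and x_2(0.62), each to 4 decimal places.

Heun on (x_1,x_2): k1 = f(t_n, state_n); k2 = f(t_n + h, state_n + h·k1); state_{n+1} = state_n + (h/2)·(k1 + k2).
0.300000: (-0.400000, 0.200000)
  k1 = (0.200000, 0.728000)
  predictor → (-0.336000, 0.432960)
  k2 = (0.432960, 0.611520)
  → (-0.298726, 0.414323)
(x_1(0.62), x_2(0.62)) ≈ (-0.2987, 0.4143)

-0.2987, 0.4143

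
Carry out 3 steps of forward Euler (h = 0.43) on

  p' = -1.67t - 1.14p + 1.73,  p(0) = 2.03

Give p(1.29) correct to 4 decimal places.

Euler: p_{n+1} = p_n + h·f(t_n, p_n).
t=0.000000, p=2.030000: f=-0.584200 → p ← 2.030000 + 0.43·(-0.584200) = 1.778794
t=0.430000, p=1.778794: f=-1.015925 → p ← 1.778794 + 0.43·(-1.015925) = 1.341946
t=0.860000, p=1.341946: f=-1.236019 → p ← 1.341946 + 0.43·(-1.236019) = 0.810458
p(1.29) ≈ 0.8105

0.8105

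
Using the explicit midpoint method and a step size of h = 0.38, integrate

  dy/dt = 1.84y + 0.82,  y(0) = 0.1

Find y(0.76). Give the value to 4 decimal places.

1.6157

Midpoint: k1 = f(t_n, y_n); k2 = f(t_n + h/2, y_n + (h/2)·k1); y_{n+1} = y_n + h·k2.
t=0.000000, y=0.100000:
  k1 = f(0.000000, 0.100000) = 1.004000
  k2 = f(0.190000, 0.290760) = 1.354998
  y ← 0.100000 + 0.38·1.354998 = 0.614899
t=0.380000, y=0.614899:
  k1 = f(0.380000, 0.614899) = 1.951415
  k2 = f(0.570000, 0.985668) = 2.633630
  y ← 0.614899 + 0.38·2.633630 = 1.615679
y(0.76) ≈ 1.6157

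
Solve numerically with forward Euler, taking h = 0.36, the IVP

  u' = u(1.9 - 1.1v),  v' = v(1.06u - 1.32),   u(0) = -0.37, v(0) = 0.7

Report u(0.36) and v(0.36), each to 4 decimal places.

-0.5205, 0.2685

Euler on (u,v): u_{n+1} = u_n + h·u', v_{n+1} = v_n + h·v'.
0.000000: (-0.370000, 0.700000); f=(-0.418100, -1.198540) → (-0.520516, 0.268526)
(u(0.36), v(0.36)) ≈ (-0.5205, 0.2685)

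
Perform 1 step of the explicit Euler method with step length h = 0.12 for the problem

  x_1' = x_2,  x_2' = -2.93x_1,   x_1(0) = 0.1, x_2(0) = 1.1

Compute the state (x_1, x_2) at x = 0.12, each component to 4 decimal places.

0.2320, 1.0648

Euler on (x_1,x_2): x_1_{n+1} = x_1_n + h·x_1', x_2_{n+1} = x_2_n + h·x_2'.
0.000000: (0.100000, 1.100000); f=(1.100000, -0.293000) → (0.232000, 1.064840)
(x_1(0.12), x_2(0.12)) ≈ (0.2320, 1.0648)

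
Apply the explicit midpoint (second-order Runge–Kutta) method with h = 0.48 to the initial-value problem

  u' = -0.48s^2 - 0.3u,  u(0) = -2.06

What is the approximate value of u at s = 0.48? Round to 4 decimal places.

Midpoint: k1 = f(s_n, u_n); k2 = f(s_n + h/2, u_n + (h/2)·k1); u_{n+1} = u_n + h·k2.
s=0.000000, u=-2.060000:
  k1 = f(0.000000, -2.060000) = 0.618000
  k2 = f(0.240000, -1.911680) = 0.545856
  u ← -2.060000 + 0.48·0.545856 = -1.797989
u(0.48) ≈ -1.7980

-1.7980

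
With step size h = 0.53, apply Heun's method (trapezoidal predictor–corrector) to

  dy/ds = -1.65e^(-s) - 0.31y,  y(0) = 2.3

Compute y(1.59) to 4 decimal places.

Heun: k1 = f(s_n, y_n); k2 = f(s_n + h, y_n + h·k1); y_{n+1} = y_n + (h/2)·(k1 + k2).
s=0.000000, y=2.300000:
  k1 = f(0.000000, 2.300000) = -2.363000
  k2 = f(0.530000, 1.047610) = -1.295957
  y ← 2.300000 + (0.53/2)·(-2.363000 + (-1.295957)) = 1.330376
s=0.530000, y=1.330376:
  k1 = f(0.530000, 1.330376) = -1.383615
  k2 = f(1.060000, 0.597060) = -0.756741
  y ← 1.330376 + (0.53/2)·(-1.383615 + (-0.756741)) = 0.763182
s=1.060000, y=0.763182:
  k1 = f(1.060000, 0.763182) = -0.808239
  k2 = f(1.590000, 0.334816) = -0.440270
  y ← 0.763182 + (0.53/2)·(-0.808239 + (-0.440270)) = 0.432327
y(1.59) ≈ 0.4323

0.4323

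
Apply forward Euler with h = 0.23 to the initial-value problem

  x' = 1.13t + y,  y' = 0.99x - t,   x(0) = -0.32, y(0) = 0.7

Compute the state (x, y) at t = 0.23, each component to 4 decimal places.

Euler on (x,y): x_{n+1} = x_n + h·x', y_{n+1} = y_n + h·y'.
0.000000: (-0.320000, 0.700000); f=(0.700000, -0.316800) → (-0.159000, 0.627136)
(x(0.23), y(0.23)) ≈ (-0.1590, 0.6271)

-0.1590, 0.6271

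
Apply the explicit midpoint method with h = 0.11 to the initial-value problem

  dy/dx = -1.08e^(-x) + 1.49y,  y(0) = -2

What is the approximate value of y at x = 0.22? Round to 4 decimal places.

Midpoint: k1 = f(x_n, y_n); k2 = f(x_n + h/2, y_n + (h/2)·k1); y_{n+1} = y_n + h·k2.
x=0.000000, y=-2.000000:
  k1 = f(0.000000, -2.000000) = -4.060000
  k2 = f(0.055000, -2.223300) = -4.334921
  y ← -2.000000 + 0.11·(-4.334921) = -2.476841
x=0.110000, y=-2.476841:
  k1 = f(0.110000, -2.476841) = -4.657994
  k2 = f(0.165000, -2.733031) = -4.987941
  y ← -2.476841 + 0.11·(-4.987941) = -3.025515
y(0.22) ≈ -3.0255

-3.0255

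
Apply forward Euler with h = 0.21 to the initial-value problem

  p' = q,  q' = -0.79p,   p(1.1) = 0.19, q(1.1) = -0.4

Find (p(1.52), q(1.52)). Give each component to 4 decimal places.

Euler on (p,q): p_{n+1} = p_n + h·p', q_{n+1} = q_n + h·q'.
1.100000: (0.190000, -0.400000); f=(-0.400000, -0.150100) → (0.106000, -0.431521)
1.310000: (0.106000, -0.431521); f=(-0.431521, -0.083740) → (0.015381, -0.449106)
(p(1.52), q(1.52)) ≈ (0.0154, -0.4491)

0.0154, -0.4491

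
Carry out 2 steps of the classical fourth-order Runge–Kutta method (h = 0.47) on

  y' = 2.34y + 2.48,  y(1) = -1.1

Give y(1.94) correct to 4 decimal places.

-1.4183

RK4: k1 = f(x_n, y_n); k2 = f(x_n + h/2, y_n + (h/2)·k1); k3 = f(x_n + h/2, y_n + (h/2)·k2); k4 = f(x_n + h, y_n + h·k3); y_{n+1} = y_n + (h/6)·(k1 + 2k2 + 2k3 + k4).
x=1.000000, y=-1.100000:
  k1 = f(1.000000, -1.100000) = -0.094000
  k2 = f(1.235000, -1.122090) = -0.145691
  k3 = f(1.235000, -1.134237) = -0.174115
  k4 = f(1.470000, -1.181834) = -0.285492
  y ← -1.100000 + (0.47/6)·(k1 + 2k2 + 2k3 + k4) = -1.179830
x=1.470000, y=-1.179830:
  k1 = f(1.470000, -1.179830) = -0.280802
  k2 = f(1.705000, -1.245818) = -0.435215
  k3 = f(1.705000, -1.282105) = -0.520126
  k4 = f(1.940000, -1.424289) = -0.852836
  y ← -1.179830 + (0.47/6)·(k1 + 2k2 + 2k3 + k4) = -1.418301
y(1.94) ≈ -1.4183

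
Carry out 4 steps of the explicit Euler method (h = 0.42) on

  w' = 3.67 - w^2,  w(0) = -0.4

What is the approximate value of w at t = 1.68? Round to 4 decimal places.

Euler: w_{n+1} = w_n + h·f(t_n, w_n).
t=0.000000, w=-0.400000: f=3.510000 → w ← -0.400000 + 0.42·3.510000 = 1.074200
t=0.420000, w=1.074200: f=2.516094 → w ← 1.074200 + 0.42·2.516094 = 2.130960
t=0.840000, w=2.130960: f=-0.870989 → w ← 2.130960 + 0.42·(-0.870989) = 1.765144
t=1.260000, w=1.765144: f=0.554266 → w ← 1.765144 + 0.42·0.554266 = 1.997936
w(1.68) ≈ 1.9979

1.9979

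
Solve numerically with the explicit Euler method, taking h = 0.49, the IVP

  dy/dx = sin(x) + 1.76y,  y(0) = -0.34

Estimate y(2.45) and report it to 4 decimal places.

Euler: y_{n+1} = y_n + h·f(x_n, y_n).
x=0.000000, y=-0.340000: f=-0.598400 → y ← -0.340000 + 0.49·(-0.598400) = -0.633216
x=0.490000, y=-0.633216: f=-0.643834 → y ← -0.633216 + 0.49·(-0.643834) = -0.948695
x=0.980000, y=-0.948695: f=-0.839205 → y ← -0.948695 + 0.49·(-0.839205) = -1.359905
x=1.470000, y=-1.359905: f=-1.398509 → y ← -1.359905 + 0.49·(-1.398509) = -2.045175
x=1.960000, y=-2.045175: f=-2.674297 → y ← -2.045175 + 0.49·(-2.674297) = -3.355580
y(2.45) ≈ -3.3556

-3.3556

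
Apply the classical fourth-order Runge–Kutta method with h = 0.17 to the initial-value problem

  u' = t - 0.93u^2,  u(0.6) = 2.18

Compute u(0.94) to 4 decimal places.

RK4: k1 = f(t_n, u_n); k2 = f(t_n + h/2, u_n + (h/2)·k1); k3 = f(t_n + h/2, u_n + (h/2)·k2); k4 = f(t_n + h, u_n + h·k3); u_{n+1} = u_n + (h/6)·(k1 + 2k2 + 2k3 + k4).
t=0.600000, u=2.180000:
  k1 = f(0.600000, 2.180000) = -3.819732
  k2 = f(0.685000, 1.855323) = -2.516267
  k3 = f(0.685000, 1.966117) = -2.910024
  k4 = f(0.770000, 1.685296) = -1.871407
  u ← 2.180000 + (0.17/6)·(k1 + 2k2 + 2k3 + k4) = 1.711261
t=0.770000, u=1.711261:
  k1 = f(0.770000, 1.711261) = -1.953426
  k2 = f(0.855000, 1.545220) = -1.365566
  k3 = f(0.855000, 1.595188) = -1.511502
  k4 = f(0.940000, 1.454306) = -1.026955
  u ← 1.711261 + (0.17/6)·(k1 + 2k2 + 2k3 + k4) = 1.463783
u(0.94) ≈ 1.4638

1.4638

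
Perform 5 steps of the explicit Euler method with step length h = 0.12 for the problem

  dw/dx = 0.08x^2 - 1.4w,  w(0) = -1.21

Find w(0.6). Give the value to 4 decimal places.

Euler: w_{n+1} = w_n + h·f(x_n, w_n).
x=0.000000, w=-1.210000: f=1.694000 → w ← -1.210000 + 0.12·1.694000 = -1.006720
x=0.120000, w=-1.006720: f=1.410560 → w ← -1.006720 + 0.12·1.410560 = -0.837453
x=0.240000, w=-0.837453: f=1.177042 → w ← -0.837453 + 0.12·1.177042 = -0.696208
x=0.360000, w=-0.696208: f=0.985059 → w ← -0.696208 + 0.12·0.985059 = -0.578001
x=0.480000, w=-0.578001: f=0.827633 → w ← -0.578001 + 0.12·0.827633 = -0.478685
w(0.6) ≈ -0.4787

-0.4787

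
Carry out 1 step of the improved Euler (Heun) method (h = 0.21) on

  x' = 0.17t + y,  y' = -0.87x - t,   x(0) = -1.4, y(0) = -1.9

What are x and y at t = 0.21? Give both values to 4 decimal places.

Heun on (x,y): k1 = f(t_n, state_n); k2 = f(t_n + h, state_n + h·k1); state_{n+1} = state_n + (h/2)·(k1 + k2).
0.000000: (-1.400000, -1.900000)
  k1 = (-1.900000, 1.218000)
  predictor → (-1.799000, -1.644220)
  k2 = (-1.608520, 1.355130)
  → (-1.768395, -1.629821)
(x(0.21), y(0.21)) ≈ (-1.7684, -1.6298)

-1.7684, -1.6298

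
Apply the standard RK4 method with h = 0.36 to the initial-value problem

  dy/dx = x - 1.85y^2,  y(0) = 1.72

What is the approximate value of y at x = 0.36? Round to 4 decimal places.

0.7854

RK4: k1 = f(x_n, y_n); k2 = f(x_n + h/2, y_n + (h/2)·k1); k3 = f(x_n + h/2, y_n + (h/2)·k2); k4 = f(x_n + h, y_n + h·k3); y_{n+1} = y_n + (h/6)·(k1 + 2k2 + 2k3 + k4).
x=0.000000, y=1.720000:
  k1 = f(0.000000, 1.720000) = -5.473040
  k2 = f(0.180000, 0.734853) = -0.819016
  k3 = f(0.180000, 1.572577) = -4.395048
  k4 = f(0.360000, 0.137783) = 0.324879
  y ← 1.720000 + (0.36/6)·(k1 + 2k2 + 2k3 + k4) = 0.785423
y(0.36) ≈ 0.7854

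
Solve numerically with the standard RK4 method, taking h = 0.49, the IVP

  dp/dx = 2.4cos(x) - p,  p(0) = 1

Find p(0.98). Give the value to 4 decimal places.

RK4: k1 = f(x_n, p_n); k2 = f(x_n + h/2, p_n + (h/2)·k1); k3 = f(x_n + h/2, p_n + (h/2)·k2); k4 = f(x_n + h, p_n + h·k3); p_{n+1} = p_n + (h/6)·(k1 + 2k2 + 2k3 + k4).
x=0.000000, p=1.000000:
  k1 = f(0.000000, 1.000000) = 1.400000
  k2 = f(0.245000, 1.343000) = 0.985330
  k3 = f(0.245000, 1.241406) = 1.086924
  k4 = f(0.490000, 1.532593) = 0.585006
  p ← 1.000000 + (0.49/6)·(k1 + 2k2 + 2k3 + k4) = 1.500577
x=0.490000, p=1.500577:
  k1 = f(0.490000, 1.500577) = 0.617022
  k2 = f(0.735000, 1.651747) = 0.128647
  k3 = f(0.735000, 1.532095) = 0.248299
  k4 = f(0.980000, 1.622243) = -0.285389
  p ← 1.500577 + (0.49/6)·(k1 + 2k2 + 2k3 + k4) = 1.589228
p(0.98) ≈ 1.5892

1.5892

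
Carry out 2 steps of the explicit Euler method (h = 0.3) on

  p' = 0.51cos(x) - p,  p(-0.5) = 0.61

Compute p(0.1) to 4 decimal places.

Euler: p_{n+1} = p_n + h·f(x_n, p_n).
x=-0.500000, p=0.610000: f=-0.162433 → p ← 0.610000 + 0.3·(-0.162433) = 0.561270
x=-0.200000, p=0.561270: f=-0.061436 → p ← 0.561270 + 0.3·(-0.061436) = 0.542839
p(0.1) ≈ 0.5428

0.5428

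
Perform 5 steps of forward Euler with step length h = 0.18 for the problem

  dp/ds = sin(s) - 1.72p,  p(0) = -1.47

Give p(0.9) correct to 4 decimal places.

-0.0072

Euler: p_{n+1} = p_n + h·f(s_n, p_n).
s=0.000000, p=-1.470000: f=2.528400 → p ← -1.470000 + 0.18·2.528400 = -1.014888
s=0.180000, p=-1.014888: f=1.924637 → p ← -1.014888 + 0.18·1.924637 = -0.668453
s=0.360000, p=-0.668453: f=1.502014 → p ← -0.668453 + 0.18·1.502014 = -0.398091
s=0.540000, p=-0.398091: f=1.198852 → p ← -0.398091 + 0.18·1.198852 = -0.182297
s=0.720000, p=-0.182297: f=0.972936 → p ← -0.182297 + 0.18·0.972936 = -0.007169
p(0.9) ≈ -0.0072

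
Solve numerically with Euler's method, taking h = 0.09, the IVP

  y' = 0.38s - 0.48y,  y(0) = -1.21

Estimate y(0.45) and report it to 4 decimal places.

-0.9408

Euler: y_{n+1} = y_n + h·f(s_n, y_n).
s=0.000000, y=-1.210000: f=0.580800 → y ← -1.210000 + 0.09·0.580800 = -1.157728
s=0.090000, y=-1.157728: f=0.589909 → y ← -1.157728 + 0.09·0.589909 = -1.104636
s=0.180000, y=-1.104636: f=0.598625 → y ← -1.104636 + 0.09·0.598625 = -1.050760
s=0.270000, y=-1.050760: f=0.606965 → y ← -1.050760 + 0.09·0.606965 = -0.996133
s=0.360000, y=-0.996133: f=0.614944 → y ← -0.996133 + 0.09·0.614944 = -0.940788
y(0.45) ≈ -0.9408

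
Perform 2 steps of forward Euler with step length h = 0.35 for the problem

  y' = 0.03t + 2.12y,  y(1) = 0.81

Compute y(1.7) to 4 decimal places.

Euler: y_{n+1} = y_n + h·f(t_n, y_n).
t=1.000000, y=0.810000: f=1.747200 → y ← 0.810000 + 0.35·1.747200 = 1.421520
t=1.350000, y=1.421520: f=3.054122 → y ← 1.421520 + 0.35·3.054122 = 2.490463
y(1.7) ≈ 2.4905

2.4905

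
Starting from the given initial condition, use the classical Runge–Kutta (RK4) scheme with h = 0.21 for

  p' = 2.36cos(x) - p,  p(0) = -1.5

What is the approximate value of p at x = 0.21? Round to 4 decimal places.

-0.7723

RK4: k1 = f(x_n, p_n); k2 = f(x_n + h/2, p_n + (h/2)·k1); k3 = f(x_n + h/2, p_n + (h/2)·k2); k4 = f(x_n + h, p_n + h·k3); p_{n+1} = p_n + (h/6)·(k1 + 2k2 + 2k3 + k4).
x=0.000000, p=-1.500000:
  k1 = f(0.000000, -1.500000) = 3.860000
  k2 = f(0.105000, -1.094700) = 3.441702
  k3 = f(0.105000, -1.138621) = 3.485624
  k4 = f(0.210000, -0.768019) = 3.076172
  p ← -1.500000 + (0.21/6)·(k1 + 2k2 + 2k3 + k4) = -0.772321
p(0.21) ≈ -0.7723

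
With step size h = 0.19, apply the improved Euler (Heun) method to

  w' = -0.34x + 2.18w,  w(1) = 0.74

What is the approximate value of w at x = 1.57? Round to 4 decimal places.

2.0460

Heun: k1 = f(x_n, w_n); k2 = f(x_n + h, w_n + h·k1); w_{n+1} = w_n + (h/2)·(k1 + k2).
x=1.000000, w=0.740000:
  k1 = f(1.000000, 0.740000) = 1.273200
  k2 = f(1.190000, 0.981908) = 1.735959
  w ← 0.740000 + (0.19/2)·(1.273200 + 1.735959) = 1.025870
x=1.190000, w=1.025870:
  k1 = f(1.190000, 1.025870) = 1.831797
  k2 = f(1.380000, 1.373912) = 2.525927
  w ← 1.025870 + (0.19/2)·(1.831797 + 2.525927) = 1.439854
x=1.380000, w=1.439854:
  k1 = f(1.380000, 1.439854) = 2.669682
  k2 = f(1.570000, 1.947093) = 3.710864
  w ← 1.439854 + (0.19/2)·(2.669682 + 3.710864) = 2.046006
w(1.57) ≈ 2.0460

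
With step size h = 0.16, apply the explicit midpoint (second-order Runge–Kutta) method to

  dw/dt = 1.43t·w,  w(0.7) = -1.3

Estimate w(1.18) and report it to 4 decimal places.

Midpoint: k1 = f(t_n, w_n); k2 = f(t_n + h/2, w_n + (h/2)·k1); w_{n+1} = w_n + h·k2.
t=0.700000, w=-1.300000:
  k1 = f(0.700000, -1.300000) = -1.301300
  k2 = f(0.780000, -1.404104) = -1.566138
  w ← -1.300000 + 0.16·(-1.566138) = -1.550582
t=0.860000, w=-1.550582:
  k1 = f(0.860000, -1.550582) = -1.906906
  k2 = f(0.940000, -1.703134) = -2.289353
  w ← -1.550582 + 0.16·(-2.289353) = -1.916879
t=1.020000, w=-1.916879:
  k1 = f(1.020000, -1.916879) = -2.795959
  k2 = f(1.100000, -2.140555) = -3.367093
  w ← -1.916879 + 0.16·(-3.367093) = -2.455614
w(1.18) ≈ -2.4556

-2.4556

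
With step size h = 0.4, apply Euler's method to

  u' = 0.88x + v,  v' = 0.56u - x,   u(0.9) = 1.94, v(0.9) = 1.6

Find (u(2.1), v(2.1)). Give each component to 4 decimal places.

Euler on (u,v): u_{n+1} = u_n + h·u', v_{n+1} = v_n + h·v'.
0.900000: (1.940000, 1.600000); f=(2.392000, 0.186400) → (2.896800, 1.674560)
1.300000: (2.896800, 1.674560); f=(2.818560, 0.322208) → (4.024224, 1.803443)
1.700000: (4.024224, 1.803443); f=(3.299443, 0.553565) → (5.344001, 2.024869)
(u(2.1), v(2.1)) ≈ (5.3440, 2.0249)

5.3440, 2.0249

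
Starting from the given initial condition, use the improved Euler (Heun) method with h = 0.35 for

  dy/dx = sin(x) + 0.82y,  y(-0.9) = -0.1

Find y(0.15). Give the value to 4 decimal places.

Heun: k1 = f(x_n, y_n); k2 = f(x_n + h, y_n + h·k1); y_{n+1} = y_n + (h/2)·(k1 + k2).
x=-0.900000, y=-0.100000:
  k1 = f(-0.900000, -0.100000) = -0.865327
  k2 = f(-0.550000, -0.402864) = -0.853036
  y ← -0.100000 + (0.35/2)·(-0.865327 + (-0.853036)) = -0.400714
x=-0.550000, y=-0.400714:
  k1 = f(-0.550000, -0.400714) = -0.851272
  k2 = f(-0.200000, -0.698659) = -0.771570
  y ← -0.400714 + (0.35/2)·(-0.851272 + (-0.771570)) = -0.684711
x=-0.200000, y=-0.684711:
  k1 = f(-0.200000, -0.684711) = -0.760132
  k2 = f(0.150000, -0.950757) = -0.630183
  y ← -0.684711 + (0.35/2)·(-0.760132 + (-0.630183)) = -0.928016
y(0.15) ≈ -0.9280

-0.9280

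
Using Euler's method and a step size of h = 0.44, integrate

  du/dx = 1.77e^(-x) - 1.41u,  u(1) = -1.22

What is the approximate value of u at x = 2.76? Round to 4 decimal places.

0.1386

Euler: u_{n+1} = u_n + h·f(x_n, u_n).
x=1.000000, u=-1.220000: f=2.371347 → u ← -1.220000 + 0.44·2.371347 = -0.176607
x=1.440000, u=-0.176607: f=0.668379 → u ← -0.176607 + 0.44·0.668379 = 0.117479
x=1.880000, u=0.117479: f=0.104439 → u ← 0.117479 + 0.44·0.104439 = 0.163432
x=2.320000, u=0.163432: f=-0.056495 → u ← 0.163432 + 0.44·(-0.056495) = 0.138574
u(2.76) ≈ 0.1386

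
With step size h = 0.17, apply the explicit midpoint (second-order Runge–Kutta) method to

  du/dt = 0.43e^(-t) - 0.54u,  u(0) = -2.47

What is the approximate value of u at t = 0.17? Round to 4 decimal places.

Midpoint: k1 = f(t_n, u_n); k2 = f(t_n + h/2, u_n + (h/2)·k1); u_{n+1} = u_n + h·k2.
t=0.000000, u=-2.470000:
  k1 = f(0.000000, -2.470000) = 1.763800
  k2 = f(0.085000, -2.320077) = 1.647802
  u ← -2.470000 + 0.17·1.647802 = -2.189874
u(0.17) ≈ -2.1899

-2.1899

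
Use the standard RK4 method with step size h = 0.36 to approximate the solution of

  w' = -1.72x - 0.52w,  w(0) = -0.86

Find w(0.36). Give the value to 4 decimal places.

RK4: k1 = f(x_n, w_n); k2 = f(x_n + h/2, w_n + (h/2)·k1); k3 = f(x_n + h/2, w_n + (h/2)·k2); k4 = f(x_n + h, w_n + h·k3); w_{n+1} = w_n + (h/6)·(k1 + 2k2 + 2k3 + k4).
x=0.000000, w=-0.860000:
  k1 = f(0.000000, -0.860000) = 0.447200
  k2 = f(0.180000, -0.779504) = 0.095742
  k3 = f(0.180000, -0.842766) = 0.128639
  k4 = f(0.360000, -0.813690) = -0.196081
  w ← -0.860000 + (0.36/6)·(k1 + 2k2 + 2k3 + k4) = -0.818007
w(0.36) ≈ -0.8180

-0.8180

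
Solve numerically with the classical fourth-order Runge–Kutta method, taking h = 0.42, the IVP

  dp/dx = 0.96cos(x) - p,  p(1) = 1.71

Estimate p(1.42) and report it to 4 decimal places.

RK4: k1 = f(x_n, p_n); k2 = f(x_n + h/2, p_n + (h/2)·k1); k3 = f(x_n + h/2, p_n + (h/2)·k2); k4 = f(x_n + h, p_n + h·k3); p_{n+1} = p_n + (h/6)·(k1 + 2k2 + 2k3 + k4).
x=1.000000, p=1.710000:
  k1 = f(1.000000, 1.710000) = -1.191310
  k2 = f(1.210000, 1.459825) = -1.120926
  k3 = f(1.210000, 1.474605) = -1.135707
  k4 = f(1.420000, 1.233003) = -1.088787
  p ← 1.710000 + (0.42/6)·(k1 + 2k2 + 2k3 + k4) = 1.234465
p(1.42) ≈ 1.2345

1.2345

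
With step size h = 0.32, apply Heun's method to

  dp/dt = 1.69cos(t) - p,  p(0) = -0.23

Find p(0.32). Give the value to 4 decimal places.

0.2724

Heun: k1 = f(t_n, p_n); k2 = f(t_n + h, p_n + h·k1); p_{n+1} = p_n + (h/2)·(k1 + k2).
t=0.000000, p=-0.230000:
  k1 = f(0.000000, -0.230000) = 1.920000
  k2 = f(0.320000, 0.384400) = 1.219808
  p ← -0.230000 + (0.32/2)·(1.920000 + 1.219808) = 0.272369
p(0.32) ≈ 0.2724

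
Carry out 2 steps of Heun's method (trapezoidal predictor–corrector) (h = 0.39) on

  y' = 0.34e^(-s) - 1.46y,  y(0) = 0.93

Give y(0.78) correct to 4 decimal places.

Heun: k1 = f(s_n, y_n); k2 = f(s_n + h, y_n + h·k1); y_{n+1} = y_n + (h/2)·(k1 + k2).
s=0.000000, y=0.930000:
  k1 = f(0.000000, 0.930000) = -1.017800
  k2 = f(0.390000, 0.533058) = -0.548065
  y ← 0.930000 + (0.39/2)·(-1.017800 + (-0.548065)) = 0.624656
s=0.390000, y=0.624656:
  k1 = f(0.390000, 0.624656) = -0.681799
  k2 = f(0.780000, 0.358755) = -0.367924
  y ← 0.624656 + (0.39/2)·(-0.681799 + (-0.367924)) = 0.419960
y(0.78) ≈ 0.4200

0.4200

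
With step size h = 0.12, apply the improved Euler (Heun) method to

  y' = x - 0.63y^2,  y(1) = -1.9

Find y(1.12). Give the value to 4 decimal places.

-2.0686

Heun: k1 = f(x_n, y_n); k2 = f(x_n + h, y_n + h·k1); y_{n+1} = y_n + (h/2)·(k1 + k2).
x=1.000000, y=-1.900000:
  k1 = f(1.000000, -1.900000) = -1.274300
  k2 = f(1.120000, -2.052916) = -1.535112
  y ← -1.900000 + (0.12/2)·(-1.274300 + (-1.535112)) = -2.068565
y(1.12) ≈ -2.0686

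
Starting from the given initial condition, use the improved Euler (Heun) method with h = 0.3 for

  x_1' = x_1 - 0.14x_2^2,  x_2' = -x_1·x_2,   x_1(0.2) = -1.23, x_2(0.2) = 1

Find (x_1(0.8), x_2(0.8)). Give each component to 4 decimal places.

-2.4897, 2.7221

Heun on (x_1,x_2): k1 = f(t_n, state_n); k2 = f(t_n + h, state_n + h·k1); state_{n+1} = state_n + (h/2)·(k1 + k2).
0.200000: (-1.230000, 1.000000)
  k1 = (-1.370000, 1.230000)
  predictor → (-1.641000, 1.369000)
  k2 = (-1.903383, 2.246529)
  → (-1.721007, 1.521479)
0.500000: (-1.721007, 1.521479)
  k1 = (-2.045093, 2.618477)
  predictor → (-2.334535, 2.307023)
  k2 = (-3.079665, 5.385826)
  → (-2.489721, 2.722125)
(x_1(0.8), x_2(0.8)) ≈ (-2.4897, 2.7221)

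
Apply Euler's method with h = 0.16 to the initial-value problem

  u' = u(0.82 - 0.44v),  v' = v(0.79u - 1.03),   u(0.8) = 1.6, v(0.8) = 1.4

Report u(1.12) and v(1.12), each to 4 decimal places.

1.7001, 1.5164

Euler on (u,v): u_{n+1} = u_n + h·u', v_{n+1} = v_n + h·v'.
0.800000: (1.600000, 1.400000); f=(0.326400, 0.327600) → (1.652224, 1.452416)
0.960000: (1.652224, 1.452416); f=(0.298948, 0.399788) → (1.700056, 1.516382)
(u(1.12), v(1.12)) ≈ (1.7001, 1.5164)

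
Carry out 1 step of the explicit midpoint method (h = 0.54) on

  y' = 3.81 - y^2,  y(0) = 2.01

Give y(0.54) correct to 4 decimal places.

2.0185

Midpoint: k1 = f(t_n, y_n); k2 = f(t_n + h/2, y_n + (h/2)·k1); y_{n+1} = y_n + h·k2.
t=0.000000, y=2.010000:
  k1 = f(0.000000, 2.010000) = -0.230100
  k2 = f(0.270000, 1.947873) = 0.015791
  y ← 2.010000 + 0.54·0.015791 = 2.018527
y(0.54) ≈ 2.0185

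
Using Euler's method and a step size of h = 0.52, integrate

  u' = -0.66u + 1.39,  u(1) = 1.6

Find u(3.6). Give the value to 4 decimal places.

Euler: u_{n+1} = u_n + h·f(t_n, u_n).
t=1.000000, u=1.600000: f=0.334000 → u ← 1.600000 + 0.52·0.334000 = 1.773680
t=1.520000, u=1.773680: f=0.219371 → u ← 1.773680 + 0.52·0.219371 = 1.887753
t=2.040000, u=1.887753: f=0.144083 → u ← 1.887753 + 0.52·0.144083 = 1.962676
t=2.560000, u=1.962676: f=0.094634 → u ← 1.962676 + 0.52·0.094634 = 2.011886
t=3.080000, u=2.011886: f=0.062155 → u ← 2.011886 + 0.52·0.062155 = 2.044207
u(3.6) ≈ 2.0442

2.0442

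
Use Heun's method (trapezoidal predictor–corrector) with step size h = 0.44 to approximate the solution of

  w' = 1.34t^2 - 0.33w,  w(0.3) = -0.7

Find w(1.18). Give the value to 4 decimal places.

Heun: k1 = f(t_n, w_n); k2 = f(t_n + h, w_n + h·k1); w_{n+1} = w_n + (h/2)·(k1 + k2).
t=0.300000, w=-0.700000:
  k1 = f(0.300000, -0.700000) = 0.351600
  k2 = f(0.740000, -0.545296) = 0.913732
  w ← -0.700000 + (0.44/2)·(0.351600 + 0.913732) = -0.421627
t=0.740000, w=-0.421627:
  k1 = f(0.740000, -0.421627) = 0.872921
  k2 = f(1.180000, -0.037542) = 1.878205
  w ← -0.421627 + (0.44/2)·(0.872921 + 1.878205) = 0.183621
w(1.18) ≈ 0.1836

0.1836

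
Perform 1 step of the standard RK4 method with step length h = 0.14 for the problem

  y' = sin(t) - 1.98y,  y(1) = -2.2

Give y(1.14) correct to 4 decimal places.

-1.5601

RK4: k1 = f(t_n, y_n); k2 = f(t_n + h/2, y_n + (h/2)·k1); k3 = f(t_n + h/2, y_n + (h/2)·k2); k4 = f(t_n + h, y_n + h·k3); y_{n+1} = y_n + (h/6)·(k1 + 2k2 + 2k3 + k4).
t=1.000000, y=-2.200000:
  k1 = f(1.000000, -2.200000) = 5.197471
  k2 = f(1.070000, -1.836177) = 4.512831
  k3 = f(1.070000, -1.884102) = 4.607722
  k4 = f(1.140000, -1.554919) = 3.987373
  y ← -2.200000 + (0.14/6)·(k1 + 2k2 + 2k3 + k4) = -1.560061
y(1.14) ≈ -1.5601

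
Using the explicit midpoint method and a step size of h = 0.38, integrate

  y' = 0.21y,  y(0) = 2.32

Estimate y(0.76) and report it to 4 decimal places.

Midpoint: k1 = f(x_n, y_n); k2 = f(x_n + h/2, y_n + (h/2)·k1); y_{n+1} = y_n + h·k2.
x=0.000000, y=2.320000:
  k1 = f(0.000000, 2.320000) = 0.487200
  k2 = f(0.190000, 2.412568) = 0.506639
  y ← 2.320000 + 0.38·0.506639 = 2.512523
x=0.380000, y=2.512523:
  k1 = f(0.380000, 2.512523) = 0.527630
  k2 = f(0.570000, 2.612773) = 0.548682
  y ← 2.512523 + 0.38·0.548682 = 2.721022
y(0.76) ≈ 2.7210

2.7210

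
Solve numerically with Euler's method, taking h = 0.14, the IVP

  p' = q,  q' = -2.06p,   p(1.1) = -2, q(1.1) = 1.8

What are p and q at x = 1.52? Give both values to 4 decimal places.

-1.0119, 3.2891

Euler on (p,q): p_{n+1} = p_n + h·p', q_{n+1} = q_n + h·q'.
1.100000: (-2.000000, 1.800000); f=(1.800000, 4.120000) → (-1.748000, 2.376800)
1.240000: (-1.748000, 2.376800); f=(2.376800, 3.600880) → (-1.415248, 2.880923)
1.380000: (-1.415248, 2.880923); f=(2.880923, 2.915411) → (-1.011919, 3.289081)
(p(1.52), q(1.52)) ≈ (-1.0119, 3.2891)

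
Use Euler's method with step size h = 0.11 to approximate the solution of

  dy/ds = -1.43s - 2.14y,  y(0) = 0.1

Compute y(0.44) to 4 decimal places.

-0.0543

Euler: y_{n+1} = y_n + h·f(s_n, y_n).
s=0.000000, y=0.100000: f=-0.214000 → y ← 0.100000 + 0.11·(-0.214000) = 0.076460
s=0.110000, y=0.076460: f=-0.320924 → y ← 0.076460 + 0.11·(-0.320924) = 0.041158
s=0.220000, y=0.041158: f=-0.402679 → y ← 0.041158 + 0.11·(-0.402679) = -0.003136
s=0.330000, y=-0.003136: f=-0.465188 → y ← -0.003136 + 0.11·(-0.465188) = -0.054307
y(0.44) ≈ -0.0543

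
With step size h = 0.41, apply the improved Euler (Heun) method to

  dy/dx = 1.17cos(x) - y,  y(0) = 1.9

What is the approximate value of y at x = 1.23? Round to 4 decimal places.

Heun: k1 = f(x_n, y_n); k2 = f(x_n + h, y_n + h·k1); y_{n+1} = y_n + (h/2)·(k1 + k2).
x=0.000000, y=1.900000:
  k1 = f(0.000000, 1.900000) = -0.730000
  k2 = f(0.410000, 1.600700) = -0.527669
  y ← 1.900000 + (0.41/2)·(-0.730000 + (-0.527669)) = 1.642178
x=0.410000, y=1.642178:
  k1 = f(0.410000, 1.642178) = -0.569147
  k2 = f(0.820000, 1.408828) = -0.610629
  y ← 1.642178 + (0.41/2)·(-0.569147 + (-0.610629)) = 1.400324
x=0.820000, y=1.400324:
  k1 = f(0.820000, 1.400324) = -0.602125
  k2 = f(1.230000, 1.153453) = -0.762394
  y ← 1.400324 + (0.41/2)·(-0.602125 + (-0.762394)) = 1.120597
y(1.23) ≈ 1.1206

1.1206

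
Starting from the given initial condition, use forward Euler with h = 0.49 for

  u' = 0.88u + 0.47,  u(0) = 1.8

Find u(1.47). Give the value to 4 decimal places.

6.3085

Euler: u_{n+1} = u_n + h·f(s_n, u_n).
s=0.000000, u=1.800000: f=2.054000 → u ← 1.800000 + 0.49·2.054000 = 2.806460
s=0.490000, u=2.806460: f=2.939685 → u ← 2.806460 + 0.49·2.939685 = 4.246906
s=0.980000, u=4.246906: f=4.207277 → u ← 4.246906 + 0.49·4.207277 = 6.308471
u(1.47) ≈ 6.3085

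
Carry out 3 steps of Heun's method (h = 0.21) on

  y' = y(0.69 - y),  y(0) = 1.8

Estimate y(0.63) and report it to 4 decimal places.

1.1593

Heun: k1 = f(t_n, y_n); k2 = f(t_n + h, y_n + h·k1); y_{n+1} = y_n + (h/2)·(k1 + k2).
t=0.000000, y=1.800000:
  k1 = f(0.000000, 1.800000) = -1.998000
  k2 = f(0.210000, 1.380420) = -0.953070
  y ← 1.800000 + (0.21/2)·(-1.998000 + (-0.953070)) = 1.490138
t=0.210000, y=1.490138:
  k1 = f(0.210000, 1.490138) = -1.192315
  k2 = f(0.420000, 1.239751) = -0.681555
  y ← 1.490138 + (0.21/2)·(-1.192315 + (-0.681555)) = 1.293381
t=0.420000, y=1.293381:
  k1 = f(0.420000, 1.293381) = -0.780402
  k2 = f(0.630000, 1.129497) = -0.496410
  y ← 1.293381 + (0.21/2)·(-0.780402 + (-0.496410)) = 1.159316
y(0.63) ≈ 1.1593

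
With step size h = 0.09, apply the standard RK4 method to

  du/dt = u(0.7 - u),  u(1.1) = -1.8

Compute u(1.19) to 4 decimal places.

RK4: k1 = f(t_n, u_n); k2 = f(t_n + h/2, u_n + (h/2)·k1); k3 = f(t_n + h/2, u_n + (h/2)·k2); k4 = f(t_n + h, u_n + h·k3); u_{n+1} = u_n + (h/6)·(k1 + 2k2 + 2k3 + k4).
t=1.100000, u=-1.800000:
  k1 = f(1.100000, -1.800000) = -4.500000
  k2 = f(1.145000, -2.002500) = -5.411756
  k3 = f(1.145000, -2.043529) = -5.606481
  k4 = f(1.190000, -2.304583) = -6.924313
  u ← -1.800000 + (0.09/6)·(k1 + 2k2 + 2k3 + k4) = -2.301912
u(1.19) ≈ -2.3019

-2.3019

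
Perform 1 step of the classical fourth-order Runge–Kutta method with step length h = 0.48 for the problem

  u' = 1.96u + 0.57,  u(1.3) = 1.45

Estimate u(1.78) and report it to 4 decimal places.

RK4: k1 = f(x_n, u_n); k2 = f(x_n + h/2, u_n + (h/2)·k1); k3 = f(x_n + h/2, u_n + (h/2)·k2); k4 = f(x_n + h, u_n + h·k3); u_{n+1} = u_n + (h/6)·(k1 + 2k2 + 2k3 + k4).
x=1.300000, u=1.450000:
  k1 = f(1.300000, 1.450000) = 3.412000
  k2 = f(1.540000, 2.268880) = 5.017005
  k3 = f(1.540000, 2.654081) = 5.771999
  k4 = f(1.780000, 4.220560) = 8.842297
  u ← 1.450000 + (0.48/6)·(k1 + 2k2 + 2k3 + k4) = 4.156584
u(1.78) ≈ 4.1566

4.1566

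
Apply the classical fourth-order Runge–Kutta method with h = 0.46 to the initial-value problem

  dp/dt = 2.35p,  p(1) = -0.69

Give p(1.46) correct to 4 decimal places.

RK4: k1 = f(t_n, p_n); k2 = f(t_n + h/2, p_n + (h/2)·k1); k3 = f(t_n + h/2, p_n + (h/2)·k2); k4 = f(t_n + h, p_n + h·k3); p_{n+1} = p_n + (h/6)·(k1 + 2k2 + 2k3 + k4).
t=1.000000, p=-0.690000:
  k1 = f(1.000000, -0.690000) = -1.621500
  k2 = f(1.230000, -1.062945) = -2.497921
  k3 = f(1.230000, -1.264522) = -2.971626
  k4 = f(1.460000, -2.056948) = -4.833828
  p ← -0.690000 + (0.46/6)·(k1 + 2k2 + 2k3 + k4) = -2.023572
p(1.46) ≈ -2.0236

-2.0236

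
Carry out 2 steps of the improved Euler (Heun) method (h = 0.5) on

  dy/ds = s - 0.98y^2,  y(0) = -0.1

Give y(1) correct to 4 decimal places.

0.3769

Heun: k1 = f(s_n, y_n); k2 = f(s_n + h, y_n + h·k1); y_{n+1} = y_n + (h/2)·(k1 + k2).
s=0.000000, y=-0.100000:
  k1 = f(0.000000, -0.100000) = -0.009800
  k2 = f(0.500000, -0.104900) = 0.489216
  y ← -0.100000 + (0.5/2)·(-0.009800 + 0.489216) = 0.019854
s=0.500000, y=0.019854:
  k1 = f(0.500000, 0.019854) = 0.499614
  k2 = f(1.000000, 0.269661) = 0.928737
  y ← 0.019854 + (0.5/2)·(0.499614 + 0.928737) = 0.376942
y(1) ≈ 0.3769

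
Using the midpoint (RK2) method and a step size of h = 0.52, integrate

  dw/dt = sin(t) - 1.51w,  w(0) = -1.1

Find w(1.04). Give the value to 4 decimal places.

Midpoint: k1 = f(t_n, w_n); k2 = f(t_n + h/2, w_n + (h/2)·k1); w_{n+1} = w_n + h·k2.
t=0.000000, w=-1.100000:
  k1 = f(0.000000, -1.100000) = 1.661000
  k2 = f(0.260000, -0.668140) = 1.265972
  w ← -1.100000 + 0.52·1.265972 = -0.441695
t=0.520000, w=-0.441695:
  k1 = f(0.520000, -0.441695) = 1.163839
  k2 = f(0.780000, -0.139096) = 0.913315
  w ← -0.441695 + 0.52·0.913315 = 0.033229
w(1.04) ≈ 0.0332

0.0332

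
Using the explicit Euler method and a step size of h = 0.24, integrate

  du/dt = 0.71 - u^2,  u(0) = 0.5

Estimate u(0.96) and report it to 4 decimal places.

0.7835

Euler: u_{n+1} = u_n + h·f(t_n, u_n).
t=0.000000, u=0.500000: f=0.460000 → u ← 0.500000 + 0.24·0.460000 = 0.610400
t=0.240000, u=0.610400: f=0.337412 → u ← 0.610400 + 0.24·0.337412 = 0.691379
t=0.480000, u=0.691379: f=0.231995 → u ← 0.691379 + 0.24·0.231995 = 0.747058
t=0.720000, u=0.747058: f=0.151905 → u ← 0.747058 + 0.24·0.151905 = 0.783515
u(0.96) ≈ 0.7835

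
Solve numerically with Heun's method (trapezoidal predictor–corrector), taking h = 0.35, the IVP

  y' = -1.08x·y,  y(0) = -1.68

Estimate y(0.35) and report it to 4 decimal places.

-1.5689

Heun: k1 = f(x_n, y_n); k2 = f(x_n + h, y_n + h·k1); y_{n+1} = y_n + (h/2)·(k1 + k2).
x=0.000000, y=-1.680000:
  k1 = f(0.000000, -1.680000) = 0.000000
  k2 = f(0.350000, -1.680000) = 0.635040
  y ← -1.680000 + (0.35/2)·(0.000000 + 0.635040) = -1.568868
y(0.35) ≈ -1.5689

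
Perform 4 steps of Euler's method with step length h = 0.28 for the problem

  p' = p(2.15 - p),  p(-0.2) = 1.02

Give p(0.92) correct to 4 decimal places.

2.0213

Euler: p_{n+1} = p_n + h·f(x_n, p_n).
x=-0.200000, p=1.020000: f=1.152600 → p ← 1.020000 + 0.28·1.152600 = 1.342728
x=0.080000, p=1.342728: f=1.083947 → p ← 1.342728 + 0.28·1.083947 = 1.646233
x=0.360000, p=1.646233: f=0.829318 → p ← 1.646233 + 0.28·0.829318 = 1.878442
x=0.640000, p=1.878442: f=0.510106 → p ← 1.878442 + 0.28·0.510106 = 2.021272
p(0.92) ≈ 2.0213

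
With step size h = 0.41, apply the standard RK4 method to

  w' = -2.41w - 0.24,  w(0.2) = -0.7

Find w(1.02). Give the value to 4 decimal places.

RK4: k1 = f(x_n, w_n); k2 = f(x_n + h/2, w_n + (h/2)·k1); k3 = f(x_n + h/2, w_n + (h/2)·k2); k4 = f(x_n + h, w_n + h·k3); w_{n+1} = w_n + (h/6)·(k1 + 2k2 + 2k3 + k4).
x=0.200000, w=-0.700000:
  k1 = f(0.200000, -0.700000) = 1.447000
  k2 = f(0.405000, -0.403365) = 0.732110
  k3 = f(0.405000, -0.549918) = 1.085301
  k4 = f(0.610000, -0.255026) = 0.374614
  w ← -0.700000 + (0.41/6)·(k1 + 2k2 + 2k3 + k4) = -0.327144
x=0.610000, w=-0.327144:
  k1 = f(0.610000, -0.327144) = 0.548416
  k2 = f(0.815000, -0.214718) = 0.277471
  k3 = f(0.815000, -0.270262) = 0.411331
  k4 = f(1.020000, -0.158498) = 0.141979
  w ← -0.327144 + (0.41/6)·(k1 + 2k2 + 2k3 + k4) = -0.185830
w(1.02) ≈ -0.1858

-0.1858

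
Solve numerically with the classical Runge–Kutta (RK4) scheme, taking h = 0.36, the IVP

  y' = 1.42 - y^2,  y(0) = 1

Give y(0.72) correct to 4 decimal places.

RK4: k1 = f(t_n, y_n); k2 = f(t_n + h/2, y_n + (h/2)·k1); k3 = f(t_n + h/2, y_n + (h/2)·k2); k4 = f(t_n + h, y_n + h·k3); y_{n+1} = y_n + (h/6)·(k1 + 2k2 + 2k3 + k4).
t=0.000000, y=1.000000:
  k1 = f(0.000000, 1.000000) = 0.420000
  k2 = f(0.180000, 1.075600) = 0.263085
  k3 = f(0.180000, 1.047355) = 0.323047
  k4 = f(0.360000, 1.116297) = 0.173881
  y ← 1.000000 + (0.36/6)·(k1 + 2k2 + 2k3 + k4) = 1.105969
t=0.360000, y=1.105969:
  k1 = f(0.360000, 1.105969) = 0.196833
  k2 = f(0.540000, 1.141399) = 0.117209
  k3 = f(0.540000, 1.127066) = 0.149722
  k4 = f(0.720000, 1.159868) = 0.074705
  y ← 1.105969 + (0.36/6)·(k1 + 2k2 + 2k3 + k4) = 1.154293
y(0.72) ≈ 1.1543

1.1543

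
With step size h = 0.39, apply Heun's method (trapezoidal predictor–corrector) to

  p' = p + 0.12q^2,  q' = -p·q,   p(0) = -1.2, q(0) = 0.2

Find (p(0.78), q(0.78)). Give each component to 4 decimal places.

-2.5627, 0.7331

Heun on (p,q): k1 = f(x_n, state_n); k2 = f(x_n + h, state_n + h·k1); state_{n+1} = state_n + (h/2)·(k1 + k2).
0.000000: (-1.200000, 0.200000)
  k1 = (-1.195200, 0.240000)
  predictor → (-1.666128, 0.293600)
  k2 = (-1.655784, 0.489175)
  → (-1.755942, 0.342189)
0.390000: (-1.755942, 0.342189)
  k1 = (-1.741891, 0.600864)
  predictor → (-2.435279, 0.576526)
  k2 = (-2.395393, 1.404002)
  → (-2.562712, 0.733138)
(p(0.78), q(0.78)) ≈ (-2.5627, 0.7331)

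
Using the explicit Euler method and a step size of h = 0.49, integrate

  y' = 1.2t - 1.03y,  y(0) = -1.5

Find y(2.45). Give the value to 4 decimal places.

Euler: y_{n+1} = y_n + h·f(t_n, y_n).
t=0.000000, y=-1.500000: f=1.545000 → y ← -1.500000 + 0.49·1.545000 = -0.742950
t=0.490000, y=-0.742950: f=1.353239 → y ← -0.742950 + 0.49·1.353239 = -0.079863
t=0.980000, y=-0.079863: f=1.258259 → y ← -0.079863 + 0.49·1.258259 = 0.536684
t=1.470000, y=0.536684: f=1.211216 → y ← 0.536684 + 0.49·1.211216 = 1.130179
t=1.960000, y=1.130179: f=1.187915 → y ← 1.130179 + 0.49·1.187915 = 1.712258
y(2.45) ≈ 1.7123

1.7123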